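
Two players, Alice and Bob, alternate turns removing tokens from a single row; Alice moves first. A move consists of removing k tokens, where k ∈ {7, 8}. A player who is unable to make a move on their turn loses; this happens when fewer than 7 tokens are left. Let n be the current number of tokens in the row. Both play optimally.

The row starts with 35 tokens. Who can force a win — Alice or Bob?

Bob wins.

Positions with no move are L. A position that does have a move is losing for the player to move precisely when every available move leads to a winning position for the opponent. Fill in the labels:
n=0: no move → L
n=1: no move → L
n=2: no move → L
n=3: no move → L
n=4: no move → L
n=5: no move → L
n=6: no move → L
n=7: →0(L), so W
n=8: →1(L), so W
n=9: →2(L), so W
n=10: →3(L), so W
n=11: →4(L), so W
n=12: →5(L), so W
n=13: →6(L), so W
n=14: →6(L), so W
n=15: →8(W), 7(W) — all W, so L
n=16: →9(W), 8(W) — all W, so L
n=17: →10(W), 9(W) — all W, so L
n=18: →11(W), 10(W) — all W, so L
n=19: →12(W), 11(W) — all W, so L
n=20: →13(W), 12(W) — all W, so L
n=21: →14(W), 13(W) — all W, so L
n=22: →15(L), so W
n=23: →16(L), so W
n=24: →17(L), so W
n=25: →18(L), so W
n=26: →19(L), so W
n=27: →20(L), so W
n=28: →21(L), so W
n=29: →21(L), so W
n=30: →23(W), 22(W) — all W, so L
n=31: →24(W), 23(W) — all W, so L
n=32: →25(W), 24(W) — all W, so L
n=33: →26(W), 25(W) — all W, so L
n=34: →27(W), 26(W) — all W, so L
n=35: →28(W), 27(W) — all W, so L
Every move from 35 reaches a W position, so the mover loses.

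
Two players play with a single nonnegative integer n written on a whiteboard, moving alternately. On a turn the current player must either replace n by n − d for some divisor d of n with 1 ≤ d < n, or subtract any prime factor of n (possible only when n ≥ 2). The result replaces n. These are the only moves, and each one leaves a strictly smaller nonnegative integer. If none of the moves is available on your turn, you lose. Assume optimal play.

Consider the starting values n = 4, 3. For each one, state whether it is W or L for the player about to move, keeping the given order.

Compute win/loss labels from the base case upward. A position with no move is L. Any other position is W if it can reach an L in one move, else L.
n=0: no move → L
n=1: no move → L
n=2: W (go to 0, an L position)
n=3: W (go to 0, an L position)
n=4: L (options 2(W), 3(W) are all W)

4: L, 3: W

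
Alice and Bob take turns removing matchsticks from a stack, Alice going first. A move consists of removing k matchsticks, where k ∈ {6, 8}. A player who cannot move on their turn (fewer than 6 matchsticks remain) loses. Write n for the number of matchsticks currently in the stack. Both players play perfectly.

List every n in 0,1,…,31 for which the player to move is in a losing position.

Compute win/loss labels from the base case upward. A position with no move is L. Any other position is W if it can reach an L in one move, else L.
n=0: no move → L
n=1: no move → L
n=2: no move → L
n=3: no move → L
n=4: no move → L
n=5: no move → L
n=6: can move to 0, which is L ⇒ W
n=7: can move to 1, which is L ⇒ W
n=8: can move to 2, which is L ⇒ W
n=9: can move to 3, which is L ⇒ W
n=10: can move to 4, which is L ⇒ W
n=11: can move to 5, which is L ⇒ W
n=12: can move to 4, which is L ⇒ W
n=13: can move to 5, which is L ⇒ W
n=14: moves to 8(W), 6(W); every one is W ⇒ L
n=15: moves to 9(W), 7(W); every one is W ⇒ L
n=16: moves to 10(W), 8(W); every one is W ⇒ L
n=17: moves to 11(W), 9(W); every one is W ⇒ L
n=18: moves to 12(W), 10(W); every one is W ⇒ L
n=19: moves to 13(W), 11(W); every one is W ⇒ L
n=20: can move to 14, which is L ⇒ W
n=21: can move to 15, which is L ⇒ W
n=22: can move to 16, which is L ⇒ W
n=23: can move to 17, which is L ⇒ W
n=24: can move to 18, which is L ⇒ W
n=25: can move to 19, which is L ⇒ W
n=26: can move to 18, which is L ⇒ W
n=27: can move to 19, which is L ⇒ W
n=28: moves to 22(W), 20(W); every one is W ⇒ L
n=29: moves to 23(W), 21(W); every one is W ⇒ L
n=30: moves to 24(W), 22(W); every one is W ⇒ L
n=31: moves to 25(W), 23(W); every one is W ⇒ L
Reading off the rows marked L gives the requested list; there are 16 such values of n.

0, 1, 2, 3, 4, 5, 14, 15, 16, 17, 18, 19, 28, 29, 30, 31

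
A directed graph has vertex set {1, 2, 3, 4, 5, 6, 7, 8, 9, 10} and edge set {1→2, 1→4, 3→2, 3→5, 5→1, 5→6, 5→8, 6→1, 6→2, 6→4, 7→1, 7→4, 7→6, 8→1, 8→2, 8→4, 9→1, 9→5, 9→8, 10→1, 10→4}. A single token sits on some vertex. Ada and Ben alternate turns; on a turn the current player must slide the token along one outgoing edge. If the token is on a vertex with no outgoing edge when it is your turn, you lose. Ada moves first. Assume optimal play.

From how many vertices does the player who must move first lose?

3

Compute win/loss labels from the base case upward. A position with no move is L. Any other position is W if it can reach an L in one move, else L.
Every edge goes from a vertex to one that appears earlier in the order 4, 2, 1, 6, 8, 5, 7, 3, 10, 9, so processing vertices in that order labels each vertex after all of its successors.
4: no outgoing edge → L
2: no outgoing edge → L
1: →2(L), so W
6: →2(L), so W
8: →2(L), so W
5: →8(W), 6(W), 1(W) — all W, so L
7: →4(L), so W
3: →5(L), so W
10: →4(L), so W
9: →5(L), so W
The L vertices are 2, 4, 5; that is 3 in all.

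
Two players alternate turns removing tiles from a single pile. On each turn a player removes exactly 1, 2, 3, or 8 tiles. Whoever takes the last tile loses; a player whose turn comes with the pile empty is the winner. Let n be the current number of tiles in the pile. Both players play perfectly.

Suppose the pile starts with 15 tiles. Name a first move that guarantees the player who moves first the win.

Remove 1, leaving 14.

Label each position W (a win for the player to move) or L (a loss). A position with no legal move is W; any other position is W exactly when some move reaches an L, and L when every move reaches a W.
n=0: no move; the opponent has just taken the last tile and therefore loses → W
n=1: L (sole option 0(W) is W)
n=2: W (go to 1, an L position)
n=3: W (go to 1, an L position)
n=4: W (go to 1, an L position)
n=5: L (options 4(W), 3(W), 2(W) are all W)
n=6: W (go to 5, an L position)
n=7: W (go to 5, an L position)
n=8: W (go to 5, an L position)
n=9: W (go to 1, an L position)
n=10: L (options 9(W), 8(W), 7(W), 2(W) are all W)
n=11: W (go to 10, an L position)
n=12: W (go to 10, an L position)
n=13: W (go to 10, an L position)
n=14: L (options 13(W), 12(W), 11(W), 6(W) are all W)
n=15: W (go to 14, an L position)
From 15, the L positions reachable in one move are: 14.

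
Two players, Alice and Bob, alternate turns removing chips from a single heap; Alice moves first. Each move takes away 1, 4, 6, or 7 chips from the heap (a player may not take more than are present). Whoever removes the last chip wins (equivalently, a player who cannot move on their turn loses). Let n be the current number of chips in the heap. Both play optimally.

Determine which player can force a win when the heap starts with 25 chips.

Classify positions by backward induction: terminal positions (no move available) are L. From any other position, the mover wins iff some move reaches an L.
n=0: no move → L
n=1: reaches L-position 0 → W
n=2: only reaches 1(W), which is W → L
n=3: reaches L-position 2 → W
n=4: reaches L-position 0 → W
n=5: only reaches 4(W), 1(W), all W → L
n=6: reaches L-position 5 → W
n=7: reaches L-position 0 → W
n=8: reaches L-position 2 → W
n=9: reaches L-position 5 → W
n=10: only reaches 9(W), 6(W), 4(W), 3(W), all W → L
n=11: reaches L-position 10 → W
n=12: reaches L-position 5 → W
n=13: only reaches 12(W), 9(W), 7(W), 6(W), all W → L
n=14: reaches L-position 13 → W
n=15: only reaches 14(W), 11(W), 9(W), 8(W), all W → L
n=16: reaches L-position 15 → W
n=17: reaches L-position 13 → W
n=18: only reaches 17(W), 14(W), 12(W), 11(W), all W → L
n=19: reaches L-position 18 → W
n=20: reaches L-position 13 → W
n=21: reaches L-position 15 → W
n=22: reaches L-position 18 → W
n=23: only reaches 22(W), 19(W), 17(W), 16(W), all W → L
n=24: reaches L-position 23 → W
n=25: reaches L-position 18 → W
From 25 Alice can remove 7, leaving 18, reaching an L position.

Alice wins.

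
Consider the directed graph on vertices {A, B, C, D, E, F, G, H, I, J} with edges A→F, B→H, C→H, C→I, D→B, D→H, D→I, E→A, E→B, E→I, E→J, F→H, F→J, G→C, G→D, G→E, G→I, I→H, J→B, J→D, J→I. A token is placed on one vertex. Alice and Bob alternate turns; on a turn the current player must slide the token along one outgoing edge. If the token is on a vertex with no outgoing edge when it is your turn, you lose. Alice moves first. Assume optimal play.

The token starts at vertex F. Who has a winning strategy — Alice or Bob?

Use the standard recursion: the mover loses at a terminal position; elsewhere, the mover wins exactly when some move hands the opponent an L position.
Every edge goes from a vertex to one that appears earlier in the order H, I, B, D, C, J, F, A, E, G, so processing vertices in that order labels each vertex after all of its successors.
H: no outgoing edge → L
I: reaches L-position H → W
B: reaches L-position H → W
D: reaches L-position H → W
C: reaches L-position H → W
J: only reaches D(W), B(W), I(W), all W → L
F: reaches L-position J → W
A: only reaches F(W), which is W → L
E: reaches L-position A → W
G: only reaches E(W), C(W), D(W), I(W), all W → L
The starting position F is W: Alice should move to J, handing over an L position.

Alice wins.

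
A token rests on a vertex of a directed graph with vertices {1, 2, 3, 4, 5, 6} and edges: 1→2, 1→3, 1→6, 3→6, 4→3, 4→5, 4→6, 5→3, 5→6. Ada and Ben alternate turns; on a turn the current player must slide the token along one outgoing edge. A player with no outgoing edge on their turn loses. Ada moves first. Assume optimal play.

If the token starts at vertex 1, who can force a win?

Compute win/loss labels from the base case upward. A position with no move is L. Any other position is W if it can reach an L in one move, else L.
Every edge goes from a vertex to one that appears earlier in the order 2, 6, 3, 1, 5, 4, so processing vertices in that order labels each vertex after all of its successors.
2: no outgoing edge → L
6: no outgoing edge → L
3: W (go to 6, an L position)
1: W (go to 6, an L position)
5: W (go to 6, an L position)
4: W (go to 6, an L position)
The starting position 1 is W: Ada should move to 6, handing over an L position.

Ada wins.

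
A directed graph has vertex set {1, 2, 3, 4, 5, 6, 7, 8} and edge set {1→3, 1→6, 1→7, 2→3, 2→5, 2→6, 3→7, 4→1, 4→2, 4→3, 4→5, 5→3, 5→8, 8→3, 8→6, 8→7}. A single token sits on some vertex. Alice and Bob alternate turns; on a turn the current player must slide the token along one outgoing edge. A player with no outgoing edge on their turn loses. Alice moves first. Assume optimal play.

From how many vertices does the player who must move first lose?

Classify positions by backward induction: terminal positions (no move available) are L. From any other position, the mover wins iff some move reaches an L.
Every edge goes from a vertex to one that appears earlier in the order 6, 7, 3, 8, 5, 2, 1, 4, so processing vertices in that order labels each vertex after all of its successors.
6: no outgoing edge → L
7: no outgoing edge → L
3: can move to 7, which is L ⇒ W
8: can move to 7, which is L ⇒ W
5: moves to 8(W), 3(W); every one is W ⇒ L
2: can move to 5, which is L ⇒ W
1: can move to 7, which is L ⇒ W
4: can move to 5, which is L ⇒ W
The L vertices are 5, 6, 7; that is 3 in all.

3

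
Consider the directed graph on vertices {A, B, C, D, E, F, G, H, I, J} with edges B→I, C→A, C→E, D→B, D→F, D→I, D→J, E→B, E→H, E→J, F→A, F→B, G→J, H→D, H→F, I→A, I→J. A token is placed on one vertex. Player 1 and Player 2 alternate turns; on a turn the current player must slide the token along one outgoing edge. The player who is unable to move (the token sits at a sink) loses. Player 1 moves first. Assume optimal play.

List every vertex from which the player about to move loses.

A, B, H, J

Label each position W (a win for the player to move) or L (a loss). A position with no legal move is L; any other position is W exactly when some move reaches an L, and L when every move reaches a W.
Every edge goes from a vertex to one that appears earlier in the order J, A, I, B, F, D, H, G, E, C, so processing vertices in that order labels each vertex after all of its successors.
J: no outgoing edge → L
A: no outgoing edge → L
I: →A(L), so W
B: →I(W) only, which is W, so L
F: →B(L), so W
D: →B(L), so W
H: →D(W), F(W) — all W, so L
G: →J(L), so W
E: →H(L), so W
C: →A(L), so W
The losing starting vertices are exactly the entries labelled L in this table (4 of them).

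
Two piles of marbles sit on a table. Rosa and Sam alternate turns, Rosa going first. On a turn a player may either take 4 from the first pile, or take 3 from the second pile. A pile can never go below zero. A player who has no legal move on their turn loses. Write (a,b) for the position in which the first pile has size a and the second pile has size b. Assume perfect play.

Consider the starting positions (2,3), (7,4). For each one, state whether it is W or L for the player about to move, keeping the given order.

(2,3): W, (7,4): L

Use the standard recursion: the mover loses at a terminal position; elsewhere, the mover wins exactly when some move hands the opponent an L position.
No move ever increases a pile, so every position that can arise here has a ≤ 7 and b ≤ 4; it is enough to label the cells with 0 ≤ a ≤ 7 and 0 ≤ b ≤ 4.
Every move lowers a or b (never raises either), so fill the grid row by row in increasing a, and left to right within a row: each cell's successors are then already labelled.
      b=0  b=1  b=2  b=3  b=4
a=0:    L    L    L    W    W
a=1:    L    L    L    W    W
a=2:    L    L    L    W    W
a=3:    L    L    L    W    W
a=4:    W    W    W    L    L
a=5:    W    W    W    L    L
a=6:    W    W    W    L    L
a=7:    W    W    W    L    L
Cells with no legal move (terminal, hence L): (0,0), (0,1), (0,2), (1,0), (1,1), (1,2), (2,0), (2,1), (2,2), (3,0), (3,1), (3,2).
The remaining L cells, each justified by listing all of its moves:
(4,3): only reaches (0,3)(W), (4,0)(W), all W → L
(4,4): only reaches (0,4)(W), (4,1)(W), all W → L
(5,3): only reaches (1,3)(W), (5,0)(W), all W → L
(5,4): only reaches (1,4)(W), (5,1)(W), all W → L
(6,3): only reaches (2,3)(W), (6,0)(W), all W → L
(6,4): only reaches (2,4)(W), (6,1)(W), all W → L
(7,3): only reaches (3,3)(W), (7,0)(W), all W → L
(7,4): only reaches (3,4)(W), (7,1)(W), all W → L
Every other cell has at least one move into one of the L cells above, so it is W.
(2,3): the move to (2,0) reaches an L cell, so W
(7,4): one of the L cells justified above, so L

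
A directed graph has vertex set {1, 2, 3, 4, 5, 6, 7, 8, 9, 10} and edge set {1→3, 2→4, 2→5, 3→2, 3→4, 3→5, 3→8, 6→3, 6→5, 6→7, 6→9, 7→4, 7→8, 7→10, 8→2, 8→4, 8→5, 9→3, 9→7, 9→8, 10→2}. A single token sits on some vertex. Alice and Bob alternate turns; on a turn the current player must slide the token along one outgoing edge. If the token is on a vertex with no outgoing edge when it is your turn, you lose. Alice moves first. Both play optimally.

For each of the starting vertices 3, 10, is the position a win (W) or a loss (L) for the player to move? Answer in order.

3: W, 10: L

Compute win/loss labels from the base case upward. A position with no move is L. Any other position is W if it can reach an L in one move, else L.
Every edge goes from a vertex to one that appears earlier in the order 5, 4, 2, 10, 8, 3, 1, 7, 9, 6, so processing vertices in that order labels each vertex after all of its successors.
5: no outgoing edge → L
4: no outgoing edge → L
2: can move to 4, which is L ⇒ W
10: the only move is to 2(W), a W ⇒ L
8: can move to 4, which is L ⇒ W
3: can move to 4, which is L ⇒ W
1: the only move is to 3(W), a W ⇒ L
7: can move to 10, which is L ⇒ W
9: moves to 7(W), 3(W), 8(W); every one is W ⇒ L
6: can move to 9, which is L ⇒ W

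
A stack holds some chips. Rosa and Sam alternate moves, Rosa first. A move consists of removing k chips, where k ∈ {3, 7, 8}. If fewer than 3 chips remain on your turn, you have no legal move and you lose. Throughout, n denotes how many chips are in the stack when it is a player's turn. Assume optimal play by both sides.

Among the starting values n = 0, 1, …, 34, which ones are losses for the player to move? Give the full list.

Label each position W (a win for the player to move) or L (a loss). A position with no legal move is L; any other position is W exactly when some move reaches an L, and L when every move reaches a W.
n=0: no move → L
n=1: no move → L
n=2: no move → L
n=3: W (go to 0, an L position)
n=4: W (go to 1, an L position)
n=5: W (go to 2, an L position)
n=6: L (sole option 3(W) is W)
n=7: W (go to 0, an L position)
n=8: W (go to 1, an L position)
n=9: W (go to 6, an L position)
n=10: W (go to 2, an L position)
n=11: L (options 8(W), 4(W), 3(W) are all W)
n=12: L (options 9(W), 5(W), 4(W) are all W)
n=13: W (go to 6, an L position)
n=14: W (go to 11, an L position)
n=15: W (go to 12, an L position)
n=16: L (options 13(W), 9(W), 8(W) are all W)
n=17: L (options 14(W), 10(W), 9(W) are all W)
n=18: W (go to 11, an L position)
n=19: W (go to 16, an L position)
n=20: W (go to 17, an L position)
n=21: L (options 18(W), 14(W), 13(W) are all W)
n=22: L (options 19(W), 15(W), 14(W) are all W)
n=23: W (go to 16, an L position)
n=24: W (go to 21, an L position)
n=25: W (go to 22, an L position)
n=26: L (options 23(W), 19(W), 18(W) are all W)
n=27: L (options 24(W), 20(W), 19(W) are all W)
n=28: W (go to 21, an L position)
n=29: W (go to 26, an L position)
n=30: W (go to 27, an L position)
n=31: L (options 28(W), 24(W), 23(W) are all W)
n=32: L (options 29(W), 25(W), 24(W) are all W)
n=33: W (go to 26, an L position)
n=34: W (go to 31, an L position)
Reading off the rows marked L gives the requested list; there are 14 such values of n.

0, 1, 2, 6, 11, 12, 16, 17, 21, 22, 26, 27, 31, 32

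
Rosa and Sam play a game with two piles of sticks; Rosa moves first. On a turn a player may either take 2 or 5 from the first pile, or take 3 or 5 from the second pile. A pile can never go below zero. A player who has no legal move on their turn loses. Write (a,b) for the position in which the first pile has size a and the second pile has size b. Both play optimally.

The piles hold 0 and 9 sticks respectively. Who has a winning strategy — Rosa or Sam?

Sam wins.

Work bottom-up. With no move the player to move loses. Otherwise the position is W if at least one move leads to an L position for the opponent, and L if every move leads to a W.
No move ever increases a pile, so every position that can arise here has a ≤ 0 and b ≤ 9; it is enough to label the cells with 0 ≤ a ≤ 0 and 0 ≤ b ≤ 9.
Every move lowers a or b (never raises either), so fill the grid row by row in increasing a, and left to right within a row: each cell's successors are then already labelled.
      b=0  b=1  b=2  b=3  b=4  b=5  b=6  b=7  b=8  b=9
a=0:    L    L    L    W    W    W    W    W    L    L
Cells with no legal move (terminal, hence L): (0,0), (0,1), (0,2).
The remaining L cells, each justified by listing all of its moves:
(0,8): L (options (0,5)(W), (0,3)(W) are all W)
(0,9): L (options (0,6)(W), (0,4)(W) are all W)
Every other cell has at least one move into one of the L cells above, so it is W.
The starting position (0,9) is L: whatever Rosa does, the opponent receives a W position.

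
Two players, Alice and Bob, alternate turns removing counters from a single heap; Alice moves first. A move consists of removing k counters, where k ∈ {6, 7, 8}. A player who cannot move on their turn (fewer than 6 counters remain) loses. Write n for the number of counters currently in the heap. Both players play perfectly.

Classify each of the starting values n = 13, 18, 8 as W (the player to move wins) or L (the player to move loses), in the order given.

13: W, 18: L, 8: W

Work bottom-up. With no move the player to move loses. Otherwise the position is W if at least one move leads to an L position for the opponent, and L if every move leads to a W.
n=0: no move → L
n=1: no move → L
n=2: no move → L
n=3: no move → L
n=4: no move → L
n=5: no move → L
n=6: reaches L-position 0 → W
n=7: reaches L-position 1 → W
n=8: reaches L-position 2 → W
n=9: reaches L-position 3 → W
n=10: reaches L-position 4 → W
n=11: reaches L-position 5 → W
n=12: reaches L-position 5 → W
n=13: reaches L-position 5 → W
n=14: only reaches 8(W), 7(W), 6(W), all W → L
n=15: only reaches 9(W), 8(W), 7(W), all W → L
n=16: only reaches 10(W), 9(W), 8(W), all W → L
n=17: only reaches 11(W), 10(W), 9(W), all W → L
n=18: only reaches 12(W), 11(W), 10(W), all W → L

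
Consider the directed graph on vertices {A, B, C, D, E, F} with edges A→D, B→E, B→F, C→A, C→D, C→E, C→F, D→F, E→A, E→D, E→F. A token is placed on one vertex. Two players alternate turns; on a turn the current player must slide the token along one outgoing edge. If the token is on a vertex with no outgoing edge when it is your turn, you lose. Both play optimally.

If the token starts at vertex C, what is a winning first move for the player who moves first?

Positions with no move are L. A position that does have a move is losing for the player to move precisely when every available move leads to a winning position for the opponent. Fill in the labels:
Every edge goes from a vertex to one that appears earlier in the order F, D, A, E, C, B, so processing vertices in that order labels each vertex after all of its successors.
F: no outgoing edge → L
D: can move to F, which is L ⇒ W
A: the only move is to D(W), a W ⇒ L
E: can move to A, which is L ⇒ W
C: can move to A, which is L ⇒ W
B: can move to F, which is L ⇒ W
From C, the L positions reachable in one move are: A, F. Any move reaching one of these is winning.

Move to A.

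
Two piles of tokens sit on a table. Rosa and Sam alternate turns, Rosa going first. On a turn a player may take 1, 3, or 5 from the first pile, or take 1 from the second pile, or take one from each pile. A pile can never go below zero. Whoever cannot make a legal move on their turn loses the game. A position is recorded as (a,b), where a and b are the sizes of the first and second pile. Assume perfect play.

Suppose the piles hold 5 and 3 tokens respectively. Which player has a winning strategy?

Rosa wins.

Label each position W (a win for the player to move) or L (a loss). A position with no legal move is L; any other position is W exactly when some move reaches an L, and L when every move reaches a W.
No move ever increases a pile, so every position that can arise here has a ≤ 5 and b ≤ 3; it is enough to label the cells with 0 ≤ a ≤ 5 and 0 ≤ b ≤ 3.
Every move lowers a or b (never raises either), so fill the grid row by row in increasing a, and left to right within a row: each cell's successors are then already labelled.
      b=0  b=1  b=2  b=3
a=0:    L    W    L    W
a=1:    W    W    W    W
a=2:    L    W    L    W
a=3:    W    W    W    W
a=4:    L    W    L    W
a=5:    W    W    W    W
Cells with no legal move (terminal, hence L): (0,0).
The remaining L cells, each justified by listing all of its moves:
(0,2): only reaches (0,1)(W), which is W → L
(2,0): only reaches (1,0)(W), which is W → L
(2,2): only reaches (1,2)(W), (2,1)(W), (1,1)(W), all W → L
(4,0): only reaches (3,0)(W), (1,0)(W), all W → L
(4,2): only reaches (3,2)(W), (1,2)(W), (4,1)(W), (3,1)(W), all W → L
Every other cell has at least one move into one of the L cells above, so it is W.
From (5,3) Rosa can move to (4,2), reaching an L position.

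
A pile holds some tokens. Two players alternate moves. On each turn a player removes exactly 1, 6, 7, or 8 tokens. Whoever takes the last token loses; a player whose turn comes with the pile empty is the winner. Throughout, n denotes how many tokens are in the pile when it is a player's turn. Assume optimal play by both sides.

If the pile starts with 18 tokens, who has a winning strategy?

Classify positions by backward induction: terminal positions (no move available) are W. From any other position, the mover wins iff some move reaches an L.
n=0: no move; the opponent has just taken the last token and therefore loses → W
n=1: →0(W) only, which is W, so L
n=2: →1(L), so W
n=3: →2(W) only, which is W, so L
n=4: →3(L), so W
n=5: →4(W) only, which is W, so L
n=6: →5(L), so W
n=7: →1(L), so W
n=8: →1(L), so W
n=9: →3(L), so W
n=10: →3(L), so W
n=11: →5(L), so W
n=12: →5(L), so W
n=13: →5(L), so W
n=14: →13(W), 8(W), 7(W), 6(W) — all W, so L
n=15: →14(L), so W
n=16: →15(W), 10(W), 9(W), 8(W) — all W, so L
n=17: →16(L), so W
n=18: →17(W), 12(W), 11(W), 10(W) — all W, so L
The starting position 18 is L: whatever the player to move does, the opponent receives a W position.

The second player wins.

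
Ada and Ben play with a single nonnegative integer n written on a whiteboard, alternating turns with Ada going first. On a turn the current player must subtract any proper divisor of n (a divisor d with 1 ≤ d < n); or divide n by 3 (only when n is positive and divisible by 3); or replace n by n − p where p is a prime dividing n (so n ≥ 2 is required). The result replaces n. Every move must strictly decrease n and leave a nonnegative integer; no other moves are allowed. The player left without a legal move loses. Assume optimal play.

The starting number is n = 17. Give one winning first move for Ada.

Move to 0.

Use the standard recursion: the mover loses at a terminal position; elsewhere, the mover wins exactly when some move hands the opponent an L position.
n=0: no move → L
n=1: no move → L
n=2: →0(L), so W
n=3: →0(L), so W
n=4: →2(W), 3(W) — all W, so L
n=5: →0(L), so W
n=6: →4(L), so W
n=7: →0(L), so W
n=8: →4(L), so W
n=9: →3(W), 6(W), 8(W) — all W, so L
n=10: →9(L), so W
n=11: →0(L), so W
n=12: →4(L), so W
n=13: →0(L), so W
n=14: →7(W), 12(W), 13(W) — all W, so L
n=15: →14(L), so W
n=16: →14(L), so W
n=17: →0(L), so W
From 17, the L positions reachable in one move are: 0.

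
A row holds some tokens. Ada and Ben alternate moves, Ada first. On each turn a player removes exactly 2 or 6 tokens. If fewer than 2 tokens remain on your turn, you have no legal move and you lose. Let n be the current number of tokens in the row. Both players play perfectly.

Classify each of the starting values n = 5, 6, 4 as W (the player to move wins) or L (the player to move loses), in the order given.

Work bottom-up. With no move the player to move loses. Otherwise the position is W if at least one move leads to an L position for the opponent, and L if every move leads to a W.
n=0: no move → L
n=1: no move → L
n=2: reaches L-position 0 → W
n=3: reaches L-position 1 → W
n=4: only reaches 2(W), which is W → L
n=5: only reaches 3(W), which is W → L
n=6: reaches L-position 4 → W

5: L, 6: W, 4: L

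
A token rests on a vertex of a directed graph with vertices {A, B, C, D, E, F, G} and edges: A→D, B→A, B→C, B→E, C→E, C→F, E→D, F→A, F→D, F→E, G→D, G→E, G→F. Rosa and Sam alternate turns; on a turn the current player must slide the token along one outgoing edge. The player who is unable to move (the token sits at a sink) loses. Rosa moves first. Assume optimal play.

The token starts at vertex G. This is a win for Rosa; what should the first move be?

Move to D.

Use the standard recursion: the mover loses at a terminal position; elsewhere, the mover wins exactly when some move hands the opponent an L position.
Every edge goes from a vertex to one that appears earlier in the order D, A, E, F, C, G, B, so processing vertices in that order labels each vertex after all of its successors.
D: no outgoing edge → L
A: →D(L), so W
E: →D(L), so W
F: →D(L), so W
C: →F(W), E(W) — all W, so L
G: →D(L), so W
B: →C(L), so W
From G, the L positions reachable in one move are: D.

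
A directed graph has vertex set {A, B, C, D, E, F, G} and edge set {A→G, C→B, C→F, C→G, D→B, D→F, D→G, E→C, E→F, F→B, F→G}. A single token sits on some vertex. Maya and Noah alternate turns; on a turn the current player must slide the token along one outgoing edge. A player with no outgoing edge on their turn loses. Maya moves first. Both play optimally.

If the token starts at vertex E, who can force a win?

Noah wins.

Use the standard recursion: the mover loses at a terminal position; elsewhere, the mover wins exactly when some move hands the opponent an L position.
Every edge goes from a vertex to one that appears earlier in the order B, G, F, C, D, E, A, so processing vertices in that order labels each vertex after all of its successors.
B: no outgoing edge → L
G: no outgoing edge → L
F: →G(L), so W
C: →G(L), so W
D: →G(L), so W
E: →C(W), F(W) — all W, so L
A: →G(L), so W
The starting position E is L: whatever Maya does, the opponent receives a W position.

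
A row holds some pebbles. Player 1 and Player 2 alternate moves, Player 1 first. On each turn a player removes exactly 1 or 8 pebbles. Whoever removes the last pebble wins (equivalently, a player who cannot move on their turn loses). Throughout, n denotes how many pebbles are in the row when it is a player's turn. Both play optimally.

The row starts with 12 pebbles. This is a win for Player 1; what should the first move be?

Remove 1, leaving 11.

Classify positions by backward induction: terminal positions (no move available) are L. From any other position, the mover wins iff some move reaches an L.
n=0: no move → L
n=1: can move to 0, which is L ⇒ W
n=2: the only move is to 1(W), a W ⇒ L
n=3: can move to 2, which is L ⇒ W
n=4: the only move is to 3(W), a W ⇒ L
n=5: can move to 4, which is L ⇒ W
n=6: the only move is to 5(W), a W ⇒ L
n=7: can move to 6, which is L ⇒ W
n=8: can move to 0, which is L ⇒ W
n=9: moves to 8(W), 1(W); every one is W ⇒ L
n=10: can move to 9, which is L ⇒ W
n=11: moves to 10(W), 3(W); every one is W ⇒ L
n=12: can move to 11, which is L ⇒ W
From 12, the L positions reachable in one move are: 11, 4. Any move reaching one of these is winning.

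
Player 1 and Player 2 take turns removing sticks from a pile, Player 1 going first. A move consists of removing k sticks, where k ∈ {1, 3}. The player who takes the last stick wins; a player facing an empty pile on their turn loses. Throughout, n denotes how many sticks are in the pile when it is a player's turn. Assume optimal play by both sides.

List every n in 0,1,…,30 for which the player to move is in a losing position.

0, 2, 4, 6, 8, 10, 12, 14, 16, 18, 20, 22, 24, 26, 28, 30

Positions with no move are L. A position that does have a move is losing for the player to move precisely when every available move leads to a winning position for the opponent. Fill in the labels:
n=0: no move → L
n=1: W (go to 0, an L position)
n=2: L (sole option 1(W) is W)
n=3: W (go to 2, an L position)
n=4: L (options 3(W), 1(W) are all W)
n=5: W (go to 4, an L position)
n=6: L (options 5(W), 3(W) are all W)
n=7: W (go to 6, an L position)
n=8: L (options 7(W), 5(W) are all W)
n=9: W (go to 8, an L position)
n=10: L (options 9(W), 7(W) are all W)
n=11: W (go to 10, an L position)
n=12: L (options 11(W), 9(W) are all W)
n=13: W (go to 12, an L position)
n=14: L (options 13(W), 11(W) are all W)
n=15: W (go to 14, an L position)
n=16: L (options 15(W), 13(W) are all W)
n=17: W (go to 16, an L position)
n=18: L (options 17(W), 15(W) are all W)
n=19: W (go to 18, an L position)
n=20: L (options 19(W), 17(W) are all W)
n=21: W (go to 20, an L position)
n=22: L (options 21(W), 19(W) are all W)
n=23: W (go to 22, an L position)
n=24: L (options 23(W), 21(W) are all W)
n=25: W (go to 24, an L position)
n=26: L (options 25(W), 23(W) are all W)
n=27: W (go to 26, an L position)
n=28: L (options 27(W), 25(W) are all W)
n=29: W (go to 28, an L position)
n=30: L (options 29(W), 27(W) are all W)
Reading off the rows marked L gives the requested list; there are 16 such values of n.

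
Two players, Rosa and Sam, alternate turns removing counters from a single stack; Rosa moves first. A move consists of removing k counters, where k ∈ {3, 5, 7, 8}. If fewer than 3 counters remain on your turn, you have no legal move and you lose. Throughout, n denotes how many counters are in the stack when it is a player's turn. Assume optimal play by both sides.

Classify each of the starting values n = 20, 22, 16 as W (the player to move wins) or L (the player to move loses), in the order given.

Build the W/L table. Terminal = L. A non-terminal position is W if it has a move to some L; otherwise it is L.
n=0: no move → L
n=1: no move → L
n=2: no move → L
n=3: can move to 0, which is L ⇒ W
n=4: can move to 1, which is L ⇒ W
n=5: can move to 2, which is L ⇒ W
n=6: can move to 1, which is L ⇒ W
n=7: can move to 2, which is L ⇒ W
n=8: can move to 1, which is L ⇒ W
n=9: can move to 2, which is L ⇒ W
n=10: can move to 2, which is L ⇒ W
n=11: moves to 8(W), 6(W), 4(W), 3(W); every one is W ⇒ L
n=12: moves to 9(W), 7(W), 5(W), 4(W); every one is W ⇒ L
n=13: moves to 10(W), 8(W), 6(W), 5(W); every one is W ⇒ L
n=14: can move to 11, which is L ⇒ W
n=15: can move to 12, which is L ⇒ W
n=16: can move to 13, which is L ⇒ W
n=17: can move to 12, which is L ⇒ W
n=18: can move to 13, which is L ⇒ W
n=19: can move to 12, which is L ⇒ W
n=20: can move to 13, which is L ⇒ W
n=21: can move to 13, which is L ⇒ W
n=22: moves to 19(W), 17(W), 15(W), 14(W); every one is W ⇒ L

20: W, 22: L, 16: W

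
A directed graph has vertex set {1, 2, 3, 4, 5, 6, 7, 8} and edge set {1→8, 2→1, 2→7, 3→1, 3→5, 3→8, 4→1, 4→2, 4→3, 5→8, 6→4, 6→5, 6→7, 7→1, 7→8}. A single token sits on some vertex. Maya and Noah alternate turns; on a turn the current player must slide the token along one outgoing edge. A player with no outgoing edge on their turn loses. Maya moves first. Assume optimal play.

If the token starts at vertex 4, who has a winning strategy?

Maya wins.

Use the standard recursion: the mover loses at a terminal position; elsewhere, the mover wins exactly when some move hands the opponent an L position.
Every edge goes from a vertex to one that appears earlier in the order 8, 5, 1, 7, 3, 2, 4, 6, so processing vertices in that order labels each vertex after all of its successors.
8: no outgoing edge → L
5: W (go to 8, an L position)
1: W (go to 8, an L position)
7: W (go to 8, an L position)
3: W (go to 8, an L position)
2: L (options 7(W), 1(W) are all W)
4: W (go to 2, an L position)
6: L (options 4(W), 7(W), 5(W) are all W)
From 4 Maya can move to 2, reaching an L position.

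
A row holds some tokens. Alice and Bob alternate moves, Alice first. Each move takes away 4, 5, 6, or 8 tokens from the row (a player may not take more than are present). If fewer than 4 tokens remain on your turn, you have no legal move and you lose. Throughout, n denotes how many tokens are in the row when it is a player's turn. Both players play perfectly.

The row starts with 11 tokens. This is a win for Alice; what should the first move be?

Use the standard recursion: the mover loses at a terminal position; elsewhere, the mover wins exactly when some move hands the opponent an L position.
n=0: no move → L
n=1: no move → L
n=2: no move → L
n=3: no move → L
n=4: W (go to 0, an L position)
n=5: W (go to 1, an L position)
n=6: W (go to 2, an L position)
n=7: W (go to 3, an L position)
n=8: W (go to 3, an L position)
n=9: W (go to 3, an L position)
n=10: W (go to 2, an L position)
n=11: W (go to 3, an L position)
From 11, the L positions reachable in one move are: 3.

Remove 8, leaving 3.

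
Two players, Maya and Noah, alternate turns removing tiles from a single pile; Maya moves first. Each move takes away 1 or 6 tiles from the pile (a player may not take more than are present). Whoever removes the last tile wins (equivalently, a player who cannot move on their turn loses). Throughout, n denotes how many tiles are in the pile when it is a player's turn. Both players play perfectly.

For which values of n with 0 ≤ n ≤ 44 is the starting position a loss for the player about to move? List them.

Build the W/L table. Terminal = L. A non-terminal position is W if it has a move to some L; otherwise it is L.
n=0: no move → L
n=1: W (go to 0, an L position)
n=2: L (sole option 1(W) is W)
n=3: W (go to 2, an L position)
n=4: L (sole option 3(W) is W)
n=5: W (go to 4, an L position)
n=6: W (go to 0, an L position)
n=7: L (options 6(W), 1(W) are all W)
n=8: W (go to 7, an L position)
n=9: L (options 8(W), 3(W) are all W)
n=10: W (go to 9, an L position)
n=11: L (options 10(W), 5(W) are all W)
n=12: W (go to 11, an L position)
n=13: W (go to 7, an L position)
n=14: L (options 13(W), 8(W) are all W)
n=15: W (go to 14, an L position)
n=16: L (options 15(W), 10(W) are all W)
n=17: W (go to 16, an L position)
n=18: L (options 17(W), 12(W) are all W)
n=19: W (go to 18, an L position)
n=20: W (go to 14, an L position)
n=21: L (options 20(W), 15(W) are all W)
n=22: W (go to 21, an L position)
n=23: L (options 22(W), 17(W) are all W)
n=24: W (go to 23, an L position)
n=25: L (options 24(W), 19(W) are all W)
n=26: W (go to 25, an L position)
n=27: W (go to 21, an L position)
n=28: L (options 27(W), 22(W) are all W)
n=29: W (go to 28, an L position)
n=30: L (options 29(W), 24(W) are all W)
n=31: W (go to 30, an L position)
n=32: L (options 31(W), 26(W) are all W)
n=33: W (go to 32, an L position)
n=34: W (go to 28, an L position)
n=35: L (options 34(W), 29(W) are all W)
n=36: W (go to 35, an L position)
n=37: L (options 36(W), 31(W) are all W)
n=38: W (go to 37, an L position)
n=39: L (options 38(W), 33(W) are all W)
n=40: W (go to 39, an L position)
n=41: W (go to 35, an L position)
n=42: L (options 41(W), 36(W) are all W)
n=43: W (go to 42, an L position)
n=44: L (options 43(W), 38(W) are all W)
The losing starting values of n are exactly the entries labelled L in this table (20 of them).

0, 2, 4, 7, 9, 11, 14, 16, 18, 21, 23, 25, 28, 30, 32, 35, 37, 39, 42, 44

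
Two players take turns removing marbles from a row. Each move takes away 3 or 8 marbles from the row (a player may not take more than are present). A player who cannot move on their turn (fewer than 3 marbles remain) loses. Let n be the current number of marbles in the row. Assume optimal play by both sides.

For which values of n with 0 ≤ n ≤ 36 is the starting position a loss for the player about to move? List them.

0, 1, 2, 6, 7, 11, 12, 13, 17, 18, 22, 23, 24, 28, 29, 33, 34, 35

Positions with no move are L. A position that does have a move is losing for the player to move precisely when every available move leads to a winning position for the opponent. Fill in the labels:
n=0: no move → L
n=1: no move → L
n=2: no move → L
n=3: reaches L-position 0 → W
n=4: reaches L-position 1 → W
n=5: reaches L-position 2 → W
n=6: only reaches 3(W), which is W → L
n=7: only reaches 4(W), which is W → L
n=8: reaches L-position 0 → W
n=9: reaches L-position 6 → W
n=10: reaches L-position 7 → W
n=11: only reaches 8(W), 3(W), all W → L
n=12: only reaches 9(W), 4(W), all W → L
n=13: only reaches 10(W), 5(W), all W → L
n=14: reaches L-position 11 → W
n=15: reaches L-position 12 → W
n=16: reaches L-position 13 → W
n=17: only reaches 14(W), 9(W), all W → L
n=18: only reaches 15(W), 10(W), all W → L
n=19: reaches L-position 11 → W
n=20: reaches L-position 17 → W
n=21: reaches L-position 18 → W
n=22: only reaches 19(W), 14(W), all W → L
n=23: only reaches 20(W), 15(W), all W → L
n=24: only reaches 21(W), 16(W), all W → L
n=25: reaches L-position 22 → W
n=26: reaches L-position 23 → W
n=27: reaches L-position 24 → W
n=28: only reaches 25(W), 20(W), all W → L
n=29: only reaches 26(W), 21(W), all W → L
n=30: reaches L-position 22 → W
n=31: reaches L-position 28 → W
n=32: reaches L-position 29 → W
n=33: only reaches 30(W), 25(W), all W → L
n=34: only reaches 31(W), 26(W), all W → L
n=35: only reaches 32(W), 27(W), all W → L
n=36: reaches L-position 33 → W
The losing starting values of n are exactly the entries labelled L in this table (18 of them).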